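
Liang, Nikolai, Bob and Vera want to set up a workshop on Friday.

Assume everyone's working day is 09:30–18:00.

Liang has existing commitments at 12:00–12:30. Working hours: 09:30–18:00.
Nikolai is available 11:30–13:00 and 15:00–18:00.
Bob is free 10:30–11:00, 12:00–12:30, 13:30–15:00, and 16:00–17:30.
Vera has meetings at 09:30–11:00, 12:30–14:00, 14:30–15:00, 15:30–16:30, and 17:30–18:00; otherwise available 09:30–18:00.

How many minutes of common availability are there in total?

Liang free within 09:30–18:00: 09:30–12:00, 12:30–18:00.
Vera free within 09:30–18:00: 11:00–12:30, 14:00–14:30, 15:00–15:30, 16:30–17:30.
Liang ∩ Nikolai: 11:30–12:00, 12:30–13:00, 15:00–18:00.
Liang ∩ Nikolai ∩ Bob: 16:00–17:30.
Liang ∩ Nikolai ∩ Bob ∩ Vera: 16:30–17:30.
Total common minutes: 60.

60 minutes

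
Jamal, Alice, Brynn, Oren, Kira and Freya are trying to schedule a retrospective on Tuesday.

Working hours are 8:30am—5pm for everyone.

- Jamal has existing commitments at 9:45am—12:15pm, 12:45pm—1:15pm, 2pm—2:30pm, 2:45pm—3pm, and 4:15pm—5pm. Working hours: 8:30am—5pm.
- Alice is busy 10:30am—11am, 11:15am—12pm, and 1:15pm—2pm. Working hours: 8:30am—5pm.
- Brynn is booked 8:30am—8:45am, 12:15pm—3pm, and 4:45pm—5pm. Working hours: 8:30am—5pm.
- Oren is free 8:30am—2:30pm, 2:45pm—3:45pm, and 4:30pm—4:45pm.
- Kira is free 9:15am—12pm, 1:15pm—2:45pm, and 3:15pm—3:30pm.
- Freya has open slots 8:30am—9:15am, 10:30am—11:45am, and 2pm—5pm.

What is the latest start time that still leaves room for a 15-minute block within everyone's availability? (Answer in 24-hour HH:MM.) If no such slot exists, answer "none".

15:15

Jamal free within 08:30–17:00: 08:30–09:45, 12:15–12:45, 13:15–14:00, 14:30–14:45, 15:00–16:15.
Alice free within 08:30–17:00: 08:30–10:30, 11:00–11:15, 12:00–13:15, 14:00–17:00.
Brynn free within 08:30–17:00: 08:45–12:15, 15:00–16:45.
Jamal ∩ Alice: 08:30–09:45, 12:15–12:45, 14:30–14:45, 15:00–16:15.
Jamal ∩ Alice ∩ Brynn: 08:45–09:45, 15:00–16:15.
Jamal ∩ Alice ∩ Brynn ∩ Oren: 08:45–09:45, 15:00–15:45.
Jamal ∩ Alice ∩ Brynn ∩ Oren ∩ Kira: 09:15–09:45, 15:15–15:30.
Jamal ∩ Alice ∩ Brynn ∩ Oren ∩ Kira ∩ Freya: 15:15–15:30.
Windows ≥ 15 min: 15:15–15:30.
Latest start in the last window 15:15–15:30 is 15:30 − 15 min = 15:15.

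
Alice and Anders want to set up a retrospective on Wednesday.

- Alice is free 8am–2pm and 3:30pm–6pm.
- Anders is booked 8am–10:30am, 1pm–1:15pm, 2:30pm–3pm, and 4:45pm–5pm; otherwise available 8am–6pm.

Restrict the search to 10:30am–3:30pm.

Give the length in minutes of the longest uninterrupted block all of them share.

150 minutes

Anders free within 08:00–18:00: 10:30–13:00, 13:15–14:30, 15:00–16:45, 17:00–18:00.
Alice ∩ Anders: 10:30–13:00, 13:15–14:00, 15:30–16:45, 17:00–18:00.
Restricted to 10:30–15:30: 10:30–13:00, 13:15–14:00.
Common window lengths: 150, 45 min; longest is 150.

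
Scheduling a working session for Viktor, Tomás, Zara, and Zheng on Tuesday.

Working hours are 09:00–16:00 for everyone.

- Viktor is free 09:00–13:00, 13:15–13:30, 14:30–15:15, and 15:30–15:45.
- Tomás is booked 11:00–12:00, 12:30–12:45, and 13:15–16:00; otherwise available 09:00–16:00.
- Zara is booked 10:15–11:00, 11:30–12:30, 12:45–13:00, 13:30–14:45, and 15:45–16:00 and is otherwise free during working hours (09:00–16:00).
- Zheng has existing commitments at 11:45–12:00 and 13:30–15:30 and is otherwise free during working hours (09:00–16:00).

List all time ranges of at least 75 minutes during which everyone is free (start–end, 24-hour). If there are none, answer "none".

Tomás free within 09:00–16:00: 09:00–11:00, 12:00–12:30, 12:45–13:15.
Zara free within 09:00–16:00: 09:00–10:15, 11:00–11:30, 12:30–12:45, 13:00–13:30, 14:45–15:45.
Zheng free within 09:00–16:00: 09:00–11:45, 12:00–13:30, 15:30–16:00.
Viktor ∩ Tomás: 09:00–11:00, 12:00–12:30, 12:45–13:00.
Viktor ∩ Tomás ∩ Zara: 09:00–10:15.
Viktor ∩ Tomás ∩ Zara ∩ Zheng: 09:00–10:15.
Windows ≥ 75 min: 09:00–10:15.

09:00–10:15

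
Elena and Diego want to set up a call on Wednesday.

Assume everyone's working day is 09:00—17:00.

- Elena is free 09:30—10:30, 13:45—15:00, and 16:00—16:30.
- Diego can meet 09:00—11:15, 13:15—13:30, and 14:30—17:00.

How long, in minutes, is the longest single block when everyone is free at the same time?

60 minutes

Elena ∩ Diego: 09:30–10:30, 14:30–15:00, 16:00–16:30.
Common window lengths: 60, 30, 30 min; longest is 60.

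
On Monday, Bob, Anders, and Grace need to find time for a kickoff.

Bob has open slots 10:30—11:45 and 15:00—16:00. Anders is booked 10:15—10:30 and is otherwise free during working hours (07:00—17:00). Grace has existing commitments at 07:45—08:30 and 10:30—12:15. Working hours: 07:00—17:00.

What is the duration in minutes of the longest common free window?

60 minutes

Anders free within 07:00–17:00: 07:00–10:15, 10:30–17:00.
Grace free within 07:00–17:00: 07:00–07:45, 08:30–10:30, 12:15–17:00.
Bob ∩ Anders: 10:30–11:45, 15:00–16:00.
Bob ∩ Anders ∩ Grace: 15:00–16:00.
Single common window of 60 minutes.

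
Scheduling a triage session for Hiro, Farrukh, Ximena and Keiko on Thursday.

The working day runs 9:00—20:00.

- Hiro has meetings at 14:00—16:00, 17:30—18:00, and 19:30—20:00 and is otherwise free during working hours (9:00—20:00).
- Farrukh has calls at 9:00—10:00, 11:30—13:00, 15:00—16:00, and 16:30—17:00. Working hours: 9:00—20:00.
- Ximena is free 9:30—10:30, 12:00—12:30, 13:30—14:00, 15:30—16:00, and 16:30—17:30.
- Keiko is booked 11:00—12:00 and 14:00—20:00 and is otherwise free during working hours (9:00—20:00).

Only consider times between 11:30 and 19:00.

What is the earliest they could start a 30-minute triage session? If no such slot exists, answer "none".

Hiro free within 09:00–20:00: 09:00–14:00, 16:00–17:30, 18:00–19:30.
Farrukh free within 09:00–20:00: 10:00–11:30, 13:00–15:00, 16:00–16:30, 17:00–20:00.
Keiko free within 09:00–20:00: 09:00–11:00, 12:00–14:00.
Hiro ∩ Farrukh: 10:00–11:30, 13:00–14:00, 16:00–16:30, 17:00–17:30, 18:00–19:30.
Hiro ∩ Farrukh ∩ Ximena: 10:00–10:30, 13:30–14:00, 17:00–17:30.
Hiro ∩ Farrukh ∩ Ximena ∩ Keiko: 10:00–10:30, 13:30–14:00.
Restricted to 11:30–19:00: 13:30–14:00.
Windows ≥ 30 min: 13:30–14:00.
Earliest such window starts at 13:30.

13:30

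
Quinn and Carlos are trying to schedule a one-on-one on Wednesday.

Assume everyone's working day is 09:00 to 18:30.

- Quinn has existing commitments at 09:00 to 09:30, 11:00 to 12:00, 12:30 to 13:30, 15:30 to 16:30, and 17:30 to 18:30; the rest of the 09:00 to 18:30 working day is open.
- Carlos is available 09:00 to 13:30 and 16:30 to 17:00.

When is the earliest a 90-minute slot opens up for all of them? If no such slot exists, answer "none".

09:30

Quinn free within 09:00–18:30: 09:30–11:00, 12:00–12:30, 13:30–15:30, 16:30–17:30.
Quinn ∩ Carlos: 09:30–11:00, 12:00–12:30, 16:30–17:00.
Windows ≥ 90 min: 09:30–11:00.
Earliest such window starts at 09:30.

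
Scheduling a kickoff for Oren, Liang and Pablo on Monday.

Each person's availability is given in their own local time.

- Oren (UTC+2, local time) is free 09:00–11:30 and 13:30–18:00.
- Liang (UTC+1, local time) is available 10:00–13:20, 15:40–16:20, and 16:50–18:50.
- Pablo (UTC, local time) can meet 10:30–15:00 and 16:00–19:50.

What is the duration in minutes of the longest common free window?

50 minutes

Oren → UTC: 07:00–09:30, 11:30–16:00.
Liang → UTC: 09:00–12:20, 14:40–15:20, 15:50–17:50.
Pablo → UTC: 10:30–15:00, 16:00–19:50.
Oren ∩ Liang: 09:00–09:30, 11:30–12:20, 14:40–15:20, 15:50–16:00.
Oren ∩ Liang ∩ Pablo: 11:30–12:20, 14:40–15:00.
Common window lengths: 50, 20 min; longest is 50.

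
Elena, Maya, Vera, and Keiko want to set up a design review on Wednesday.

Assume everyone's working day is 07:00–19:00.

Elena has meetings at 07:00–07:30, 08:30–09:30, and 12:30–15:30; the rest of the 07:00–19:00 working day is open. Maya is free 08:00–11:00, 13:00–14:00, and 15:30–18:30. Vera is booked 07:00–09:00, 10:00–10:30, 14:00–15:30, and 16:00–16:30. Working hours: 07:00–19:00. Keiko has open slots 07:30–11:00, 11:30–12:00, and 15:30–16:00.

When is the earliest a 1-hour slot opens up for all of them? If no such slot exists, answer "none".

Elena free within 07:00–19:00: 07:30–08:30, 09:30–12:30, 15:30–19:00.
Vera free within 07:00–19:00: 09:00–10:00, 10:30–14:00, 15:30–16:00, 16:30–19:00.
Elena ∩ Maya: 08:00–08:30, 09:30–11:00, 15:30–18:30.
Elena ∩ Maya ∩ Vera: 09:30–10:00, 10:30–11:00, 15:30–16:00, 16:30–18:30.
Elena ∩ Maya ∩ Vera ∩ Keiko: 09:30–10:00, 10:30–11:00, 15:30–16:00.
Windows ≥ 60 min: (none).

none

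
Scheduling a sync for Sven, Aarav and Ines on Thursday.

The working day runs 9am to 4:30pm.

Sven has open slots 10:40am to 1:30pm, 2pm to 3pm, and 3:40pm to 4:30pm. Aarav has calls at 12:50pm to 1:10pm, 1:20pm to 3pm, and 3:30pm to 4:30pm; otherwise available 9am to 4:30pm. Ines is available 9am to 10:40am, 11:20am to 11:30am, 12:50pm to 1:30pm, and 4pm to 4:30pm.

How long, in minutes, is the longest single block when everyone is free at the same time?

10 minutes

Aarav free within 09:00–16:30: 09:00–12:50, 13:10–13:20, 15:00–15:30.
Sven ∩ Aarav: 10:40–12:50, 13:10–13:20.
Sven ∩ Aarav ∩ Ines: 11:20–11:30, 13:10–13:20.
Common window lengths: 10, 10 min; longest is 10.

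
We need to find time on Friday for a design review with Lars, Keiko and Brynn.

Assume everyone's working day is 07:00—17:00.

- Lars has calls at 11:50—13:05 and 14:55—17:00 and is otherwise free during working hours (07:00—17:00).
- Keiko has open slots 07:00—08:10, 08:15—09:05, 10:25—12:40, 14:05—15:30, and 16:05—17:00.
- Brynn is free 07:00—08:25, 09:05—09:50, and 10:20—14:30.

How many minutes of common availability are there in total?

Lars free within 07:00–17:00: 07:00–11:50, 13:05–14:55.
Lars ∩ Keiko: 07:00–08:10, 08:15–09:05, 10:25–11:50, 14:05–14:55.
Lars ∩ Keiko ∩ Brynn: 07:00–08:10, 08:15–08:25, 10:25–11:50, 14:05–14:30.
Total common minutes: 70 + 10 + 85 + 25 = 190.

190 minutes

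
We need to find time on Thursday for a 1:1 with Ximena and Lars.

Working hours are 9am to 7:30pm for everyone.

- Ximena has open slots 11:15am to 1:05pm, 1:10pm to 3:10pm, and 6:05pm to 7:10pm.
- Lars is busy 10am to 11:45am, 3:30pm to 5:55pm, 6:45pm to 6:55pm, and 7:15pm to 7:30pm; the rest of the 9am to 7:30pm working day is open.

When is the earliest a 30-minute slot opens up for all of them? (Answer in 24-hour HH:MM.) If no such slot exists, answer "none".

Lars free within 09:00–19:30: 09:00–10:00, 11:45–15:30, 17:55–18:45, 18:55–19:15.
Ximena ∩ Lars: 11:45–13:05, 13:10–15:10, 18:05–18:45, 18:55–19:10.
Windows ≥ 30 min: 11:45–13:05, 13:10–15:10, 18:05–18:45.
Earliest such window starts at 11:45.

11:45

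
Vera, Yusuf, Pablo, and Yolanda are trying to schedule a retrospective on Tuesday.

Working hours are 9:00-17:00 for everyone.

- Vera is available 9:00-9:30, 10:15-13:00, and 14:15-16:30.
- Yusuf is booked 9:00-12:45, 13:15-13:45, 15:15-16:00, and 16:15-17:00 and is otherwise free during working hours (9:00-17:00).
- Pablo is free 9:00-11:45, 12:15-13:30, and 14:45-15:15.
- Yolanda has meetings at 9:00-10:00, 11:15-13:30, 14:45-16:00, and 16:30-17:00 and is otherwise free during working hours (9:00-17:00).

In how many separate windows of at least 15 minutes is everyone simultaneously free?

0

Yusuf free within 09:00–17:00: 12:45–13:15, 13:45–15:15, 16:00–16:15.
Yolanda free within 09:00–17:00: 10:00–11:15, 13:30–14:45, 16:00–16:30.
Vera ∩ Yusuf: 12:45–13:00, 14:15–15:15, 16:00–16:15.
Vera ∩ Yusuf ∩ Pablo: 12:45–13:00, 14:45–15:15.
Vera ∩ Yusuf ∩ Pablo ∩ Yolanda: (none).
Windows ≥ 15 min: (none).
That's 0 windows.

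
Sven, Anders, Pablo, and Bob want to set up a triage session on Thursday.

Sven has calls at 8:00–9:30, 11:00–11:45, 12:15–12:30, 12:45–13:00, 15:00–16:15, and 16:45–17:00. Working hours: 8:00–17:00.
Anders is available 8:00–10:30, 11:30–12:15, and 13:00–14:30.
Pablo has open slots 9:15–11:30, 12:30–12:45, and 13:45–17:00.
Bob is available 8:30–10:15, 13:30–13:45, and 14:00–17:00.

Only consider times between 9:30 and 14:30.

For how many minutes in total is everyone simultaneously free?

Sven free within 08:00–17:00: 09:30–11:00, 11:45–12:15, 12:30–12:45, 13:00–15:00, 16:15–16:45.
Sven ∩ Anders: 09:30–10:30, 11:45–12:15, 13:00–14:30.
Sven ∩ Anders ∩ Pablo: 09:30–10:30, 13:45–14:30.
Sven ∩ Anders ∩ Pablo ∩ Bob: 09:30–10:15, 14:00–14:30.
Restricted to 09:30–14:30: 09:30–10:15, 14:00–14:30.
Total common minutes: 45 + 30 = 75.

75 minutes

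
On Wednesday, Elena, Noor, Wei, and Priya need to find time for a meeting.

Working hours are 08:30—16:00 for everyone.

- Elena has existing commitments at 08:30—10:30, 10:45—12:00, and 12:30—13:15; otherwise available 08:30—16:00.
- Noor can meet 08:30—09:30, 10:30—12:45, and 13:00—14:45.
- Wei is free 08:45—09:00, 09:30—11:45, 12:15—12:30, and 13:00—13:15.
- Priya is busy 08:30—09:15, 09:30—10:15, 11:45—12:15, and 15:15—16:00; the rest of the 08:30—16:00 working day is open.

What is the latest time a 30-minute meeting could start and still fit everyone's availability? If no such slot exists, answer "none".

Elena free within 08:30–16:00: 10:30–10:45, 12:00–12:30, 13:15–16:00.
Priya free within 08:30–16:00: 09:15–09:30, 10:15–11:45, 12:15–15:15.
Elena ∩ Noor: 10:30–10:45, 12:00–12:30, 13:15–14:45.
Elena ∩ Noor ∩ Wei: 10:30–10:45, 12:15–12:30.
Elena ∩ Noor ∩ Wei ∩ Priya: 10:30–10:45, 12:15–12:30.
Windows ≥ 30 min: (none).

none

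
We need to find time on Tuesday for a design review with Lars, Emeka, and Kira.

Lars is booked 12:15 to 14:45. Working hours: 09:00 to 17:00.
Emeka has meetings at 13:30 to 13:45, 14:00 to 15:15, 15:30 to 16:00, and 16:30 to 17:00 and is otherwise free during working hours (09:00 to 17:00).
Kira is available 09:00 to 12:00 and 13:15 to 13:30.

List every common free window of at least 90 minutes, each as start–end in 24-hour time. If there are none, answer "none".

Lars free within 09:00–17:00: 09:00–12:15, 14:45–17:00.
Emeka free within 09:00–17:00: 09:00–13:30, 13:45–14:00, 15:15–15:30, 16:00–16:30.
Lars ∩ Emeka: 09:00–12:15, 15:15–15:30, 16:00–16:30.
Lars ∩ Emeka ∩ Kira: 09:00–12:00.
Windows ≥ 90 min: 09:00–12:00.

09:00–12:00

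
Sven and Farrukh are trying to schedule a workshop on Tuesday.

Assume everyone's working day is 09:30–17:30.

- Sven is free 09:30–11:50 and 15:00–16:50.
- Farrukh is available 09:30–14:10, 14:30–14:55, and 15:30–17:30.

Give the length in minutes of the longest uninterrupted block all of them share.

140 minutes

Sven ∩ Farrukh: 09:30–11:50, 15:30–16:50.
Common window lengths: 140, 80 min; longest is 140.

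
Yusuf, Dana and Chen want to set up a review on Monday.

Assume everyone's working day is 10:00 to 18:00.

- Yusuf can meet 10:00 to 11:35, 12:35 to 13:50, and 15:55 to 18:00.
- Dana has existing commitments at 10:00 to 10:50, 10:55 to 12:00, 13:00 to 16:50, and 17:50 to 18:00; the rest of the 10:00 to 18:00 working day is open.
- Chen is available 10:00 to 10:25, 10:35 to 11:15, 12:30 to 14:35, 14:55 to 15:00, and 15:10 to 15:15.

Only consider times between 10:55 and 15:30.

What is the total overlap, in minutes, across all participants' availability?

Dana free within 10:00–18:00: 10:50–10:55, 12:00–13:00, 16:50–17:50.
Yusuf ∩ Dana: 10:50–10:55, 12:35–13:00, 16:50–17:50.
Yusuf ∩ Dana ∩ Chen: 10:50–10:55, 12:35–13:00.
Restricted to 10:55–15:30: 12:35–13:00.
Total common minutes: 25.

25 minutes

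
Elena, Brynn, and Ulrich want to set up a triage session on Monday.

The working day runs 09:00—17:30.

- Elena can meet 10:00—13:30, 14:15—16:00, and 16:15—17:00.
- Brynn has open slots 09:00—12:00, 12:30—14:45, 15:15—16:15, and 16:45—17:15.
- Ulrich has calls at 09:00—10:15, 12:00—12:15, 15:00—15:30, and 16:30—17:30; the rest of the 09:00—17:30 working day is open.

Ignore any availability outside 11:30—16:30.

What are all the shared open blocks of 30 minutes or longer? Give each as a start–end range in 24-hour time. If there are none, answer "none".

Ulrich free within 09:00–17:30: 10:15–12:00, 12:15–15:00, 15:30–16:30.
Elena ∩ Brynn: 10:00–12:00, 12:30–13:30, 14:15–14:45, 15:15–16:00, 16:45–17:00.
Elena ∩ Brynn ∩ Ulrich: 10:15–12:00, 12:30–13:30, 14:15–14:45, 15:30–16:00.
Restricted to 11:30–16:30: 11:30–12:00, 12:30–13:30, 14:15–14:45, 15:30–16:00.
Windows ≥ 30 min: 11:30–12:00, 12:30–13:30, 14:15–14:45, 15:30–16:00.

11:30–12:00, 12:30–13:30, 14:15–14:45, 15:30–16:00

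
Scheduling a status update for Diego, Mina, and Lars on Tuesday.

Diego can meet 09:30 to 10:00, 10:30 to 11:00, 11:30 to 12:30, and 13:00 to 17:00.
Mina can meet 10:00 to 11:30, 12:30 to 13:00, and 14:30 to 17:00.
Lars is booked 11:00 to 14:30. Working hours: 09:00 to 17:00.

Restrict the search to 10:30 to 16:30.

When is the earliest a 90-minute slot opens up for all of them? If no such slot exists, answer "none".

Lars free within 09:00–17:00: 09:00–11:00, 14:30–17:00.
Diego ∩ Mina: 10:30–11:00, 14:30–17:00.
Diego ∩ Mina ∩ Lars: 10:30–11:00, 14:30–17:00.
Restricted to 10:30–16:30: 10:30–11:00, 14:30–16:30.
Windows ≥ 90 min: 14:30–16:30.
Earliest such window starts at 14:30.

14:30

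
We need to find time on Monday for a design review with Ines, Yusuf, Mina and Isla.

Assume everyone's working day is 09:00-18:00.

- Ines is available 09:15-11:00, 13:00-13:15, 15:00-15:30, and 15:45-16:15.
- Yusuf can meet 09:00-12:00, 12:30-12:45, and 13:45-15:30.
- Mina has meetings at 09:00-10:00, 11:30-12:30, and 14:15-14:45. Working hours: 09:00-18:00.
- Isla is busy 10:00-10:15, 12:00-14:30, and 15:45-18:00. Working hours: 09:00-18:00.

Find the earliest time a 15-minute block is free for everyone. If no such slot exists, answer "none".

Mina free within 09:00–18:00: 10:00–11:30, 12:30–14:15, 14:45–18:00.
Isla free within 09:00–18:00: 09:00–10:00, 10:15–12:00, 14:30–15:45.
Ines ∩ Yusuf: 09:15–11:00, 15:00–15:30.
Ines ∩ Yusuf ∩ Mina: 10:00–11:00, 15:00–15:30.
Ines ∩ Yusuf ∩ Mina ∩ Isla: 10:15–11:00, 15:00–15:30.
Windows ≥ 15 min: 10:15–11:00, 15:00–15:30.
Earliest such window starts at 10:15.

10:15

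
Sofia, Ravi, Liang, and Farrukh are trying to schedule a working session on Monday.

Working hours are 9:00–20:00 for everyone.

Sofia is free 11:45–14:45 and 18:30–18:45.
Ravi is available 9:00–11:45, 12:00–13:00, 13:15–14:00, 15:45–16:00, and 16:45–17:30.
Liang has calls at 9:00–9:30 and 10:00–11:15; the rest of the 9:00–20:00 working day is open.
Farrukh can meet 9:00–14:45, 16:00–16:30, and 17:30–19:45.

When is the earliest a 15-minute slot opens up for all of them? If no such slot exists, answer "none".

12:00

Liang free within 09:00–20:00: 09:30–10:00, 11:15–20:00.
Sofia ∩ Ravi: 12:00–13:00, 13:15–14:00.
Sofia ∩ Ravi ∩ Liang: 12:00–13:00, 13:15–14:00.
Sofia ∩ Ravi ∩ Liang ∩ Farrukh: 12:00–13:00, 13:15–14:00.
Windows ≥ 15 min: 12:00–13:00, 13:15–14:00.
Earliest such window starts at 12:00.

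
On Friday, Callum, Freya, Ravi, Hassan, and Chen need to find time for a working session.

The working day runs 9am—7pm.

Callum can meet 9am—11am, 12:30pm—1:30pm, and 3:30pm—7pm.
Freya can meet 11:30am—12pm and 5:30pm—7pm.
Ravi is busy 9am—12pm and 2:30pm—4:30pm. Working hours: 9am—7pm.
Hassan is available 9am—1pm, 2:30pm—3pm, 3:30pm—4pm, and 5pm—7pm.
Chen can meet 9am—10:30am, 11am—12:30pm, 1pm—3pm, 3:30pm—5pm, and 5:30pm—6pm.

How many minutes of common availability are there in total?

30 minutes

Ravi free within 09:00–19:00: 12:00–14:30, 16:30–19:00.
Callum ∩ Freya: 17:30–19:00.
Callum ∩ Freya ∩ Ravi: 17:30–19:00.
Callum ∩ Freya ∩ Ravi ∩ Hassan: 17:30–19:00.
Callum ∩ Freya ∩ Ravi ∩ Hassan ∩ Chen: 17:30–18:00.
Total common minutes: 30.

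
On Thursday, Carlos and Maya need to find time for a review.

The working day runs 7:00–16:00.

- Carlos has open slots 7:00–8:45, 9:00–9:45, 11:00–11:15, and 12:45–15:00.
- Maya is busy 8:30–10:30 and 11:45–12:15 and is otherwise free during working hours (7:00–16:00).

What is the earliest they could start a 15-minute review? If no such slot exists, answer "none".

07:00

Maya free within 07:00–16:00: 07:00–08:30, 10:30–11:45, 12:15–16:00.
Carlos ∩ Maya: 07:00–08:30, 11:00–11:15, 12:45–15:00.
Windows ≥ 15 min: 07:00–08:30, 11:00–11:15, 12:45–15:00.
Earliest such window starts at 07:00.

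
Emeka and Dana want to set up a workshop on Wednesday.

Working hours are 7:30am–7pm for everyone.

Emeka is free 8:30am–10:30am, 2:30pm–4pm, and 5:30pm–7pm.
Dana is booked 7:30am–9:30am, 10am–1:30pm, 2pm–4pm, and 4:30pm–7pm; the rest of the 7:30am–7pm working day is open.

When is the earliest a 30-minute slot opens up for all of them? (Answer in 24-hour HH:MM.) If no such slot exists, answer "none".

Dana free within 07:30–19:00: 09:30–10:00, 13:30–14:00, 16:00–16:30.
Emeka ∩ Dana: 09:30–10:00.
Windows ≥ 30 min: 09:30–10:00.
Earliest such window starts at 09:30.

09:30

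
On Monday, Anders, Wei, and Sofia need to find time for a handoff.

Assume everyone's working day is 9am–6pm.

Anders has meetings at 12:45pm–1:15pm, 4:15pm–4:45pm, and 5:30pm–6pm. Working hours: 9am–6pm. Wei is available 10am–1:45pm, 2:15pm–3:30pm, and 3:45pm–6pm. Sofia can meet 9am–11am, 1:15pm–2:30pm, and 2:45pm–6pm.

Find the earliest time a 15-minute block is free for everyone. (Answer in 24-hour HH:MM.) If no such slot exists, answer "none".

Anders free within 09:00–18:00: 09:00–12:45, 13:15–16:15, 16:45–17:30.
Anders ∩ Wei: 10:00–12:45, 13:15–13:45, 14:15–15:30, 15:45–16:15, 16:45–17:30.
Anders ∩ Wei ∩ Sofia: 10:00–11:00, 13:15–13:45, 14:15–14:30, 14:45–15:30, 15:45–16:15, 16:45–17:30.
Windows ≥ 15 min: 10:00–11:00, 13:15–13:45, 14:15–14:30, 14:45–15:30, 15:45–16:15, 16:45–17:30.
Earliest such window starts at 10:00.

10:00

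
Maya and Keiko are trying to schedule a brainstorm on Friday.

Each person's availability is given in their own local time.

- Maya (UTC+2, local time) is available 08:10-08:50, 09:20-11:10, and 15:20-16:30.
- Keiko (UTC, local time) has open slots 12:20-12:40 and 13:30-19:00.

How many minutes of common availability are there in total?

60 minutes

Maya → UTC: 06:10–06:50, 07:20–09:10, 13:20–14:30.
Keiko → UTC: 12:20–12:40, 13:30–19:00.
Maya ∩ Keiko: 13:30–14:30.
Total common minutes: 60.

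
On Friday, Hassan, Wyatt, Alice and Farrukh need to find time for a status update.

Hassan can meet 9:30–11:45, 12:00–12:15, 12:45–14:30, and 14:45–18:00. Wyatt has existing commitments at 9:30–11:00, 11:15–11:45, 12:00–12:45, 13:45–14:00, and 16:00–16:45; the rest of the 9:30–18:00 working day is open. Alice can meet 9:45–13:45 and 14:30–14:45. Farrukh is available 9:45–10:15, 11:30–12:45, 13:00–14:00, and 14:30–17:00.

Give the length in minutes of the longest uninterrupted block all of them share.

45 minutes

Wyatt free within 09:30–18:00: 11:00–11:15, 11:45–12:00, 12:45–13:45, 14:00–16:00, 16:45–18:00.
Hassan ∩ Wyatt: 11:00–11:15, 12:45–13:45, 14:00–14:30, 14:45–16:00, 16:45–18:00.
Hassan ∩ Wyatt ∩ Alice: 11:00–11:15, 12:45–13:45.
Hassan ∩ Wyatt ∩ Alice ∩ Farrukh: 13:00–13:45.
Single common window of 45 minutes.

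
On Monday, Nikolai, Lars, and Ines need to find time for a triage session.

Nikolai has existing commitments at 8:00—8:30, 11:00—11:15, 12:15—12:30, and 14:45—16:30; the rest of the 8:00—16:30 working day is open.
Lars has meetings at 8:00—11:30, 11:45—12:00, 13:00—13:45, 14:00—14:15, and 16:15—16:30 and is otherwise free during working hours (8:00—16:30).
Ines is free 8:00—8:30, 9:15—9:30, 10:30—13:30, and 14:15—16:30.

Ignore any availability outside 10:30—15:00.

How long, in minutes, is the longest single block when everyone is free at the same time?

30 minutes

Nikolai free within 08:00–16:30: 08:30–11:00, 11:15–12:15, 12:30–14:45.
Lars free within 08:00–16:30: 11:30–11:45, 12:00–13:00, 13:45–14:00, 14:15–16:15.
Nikolai ∩ Lars: 11:30–11:45, 12:00–12:15, 12:30–13:00, 13:45–14:00, 14:15–14:45.
Nikolai ∩ Lars ∩ Ines: 11:30–11:45, 12:00–12:15, 12:30–13:00, 14:15–14:45.
Restricted to 10:30–15:00: 11:30–11:45, 12:00–12:15, 12:30–13:00, 14:15–14:45.
Common window lengths: 15, 15, 30, 30 min; longest is 30.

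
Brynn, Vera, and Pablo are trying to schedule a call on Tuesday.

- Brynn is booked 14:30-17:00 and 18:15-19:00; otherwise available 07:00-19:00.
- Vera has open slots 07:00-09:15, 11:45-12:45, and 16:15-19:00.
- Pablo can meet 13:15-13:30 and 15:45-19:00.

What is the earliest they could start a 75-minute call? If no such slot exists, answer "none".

Brynn free within 07:00–19:00: 07:00–14:30, 17:00–18:15.
Brynn ∩ Vera: 07:00–09:15, 11:45–12:45, 17:00–18:15.
Brynn ∩ Vera ∩ Pablo: 17:00–18:15.
Windows ≥ 75 min: 17:00–18:15.
Earliest such window starts at 17:00.

17:00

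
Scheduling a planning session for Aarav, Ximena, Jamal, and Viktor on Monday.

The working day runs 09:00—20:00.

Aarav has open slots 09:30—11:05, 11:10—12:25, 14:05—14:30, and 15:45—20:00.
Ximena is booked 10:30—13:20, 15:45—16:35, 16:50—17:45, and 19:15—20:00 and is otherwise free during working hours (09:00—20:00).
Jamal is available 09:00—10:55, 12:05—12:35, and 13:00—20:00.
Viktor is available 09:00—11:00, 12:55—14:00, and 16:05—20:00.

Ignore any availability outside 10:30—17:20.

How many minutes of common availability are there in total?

Ximena free within 09:00–20:00: 09:00–10:30, 13:20–15:45, 16:35–16:50, 17:45–19:15.
Aarav ∩ Ximena: 09:30–10:30, 14:05–14:30, 16:35–16:50, 17:45–19:15.
Aarav ∩ Ximena ∩ Jamal: 09:30–10:30, 14:05–14:30, 16:35–16:50, 17:45–19:15.
Aarav ∩ Ximena ∩ Jamal ∩ Viktor: 09:30–10:30, 16:35–16:50, 17:45–19:15.
Restricted to 10:30–17:20: 16:35–16:50.
Total common minutes: 15.

15 minutes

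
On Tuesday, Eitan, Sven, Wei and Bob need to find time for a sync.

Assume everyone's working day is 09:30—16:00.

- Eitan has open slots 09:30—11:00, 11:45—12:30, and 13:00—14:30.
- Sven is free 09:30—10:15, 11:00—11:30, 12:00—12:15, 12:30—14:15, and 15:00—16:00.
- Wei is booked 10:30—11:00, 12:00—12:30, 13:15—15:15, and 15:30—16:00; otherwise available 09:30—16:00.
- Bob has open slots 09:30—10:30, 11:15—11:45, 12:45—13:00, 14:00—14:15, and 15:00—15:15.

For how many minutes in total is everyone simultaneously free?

45 minutes

Wei free within 09:30–16:00: 09:30–10:30, 11:00–12:00, 12:30–13:15, 15:15–15:30.
Eitan ∩ Sven: 09:30–10:15, 12:00–12:15, 13:00–14:15.
Eitan ∩ Sven ∩ Wei: 09:30–10:15, 13:00–13:15.
Eitan ∩ Sven ∩ Wei ∩ Bob: 09:30–10:15.
Total common minutes: 45.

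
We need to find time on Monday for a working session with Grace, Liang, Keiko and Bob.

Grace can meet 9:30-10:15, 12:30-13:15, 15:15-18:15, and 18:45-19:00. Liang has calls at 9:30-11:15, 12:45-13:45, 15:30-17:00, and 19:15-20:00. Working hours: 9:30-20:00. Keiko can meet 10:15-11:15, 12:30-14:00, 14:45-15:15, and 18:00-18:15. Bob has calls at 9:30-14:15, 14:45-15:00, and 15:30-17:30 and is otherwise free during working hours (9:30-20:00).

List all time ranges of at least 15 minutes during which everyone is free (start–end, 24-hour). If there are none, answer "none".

Liang free within 09:30–20:00: 11:15–12:45, 13:45–15:30, 17:00–19:15.
Bob free within 09:30–20:00: 14:15–14:45, 15:00–15:30, 17:30–20:00.
Grace ∩ Liang: 12:30–12:45, 15:15–15:30, 17:00–18:15, 18:45–19:00.
Grace ∩ Liang ∩ Keiko: 12:30–12:45, 18:00–18:15.
Grace ∩ Liang ∩ Keiko ∩ Bob: 18:00–18:15.
Windows ≥ 15 min: 18:00–18:15.

18:00–18:15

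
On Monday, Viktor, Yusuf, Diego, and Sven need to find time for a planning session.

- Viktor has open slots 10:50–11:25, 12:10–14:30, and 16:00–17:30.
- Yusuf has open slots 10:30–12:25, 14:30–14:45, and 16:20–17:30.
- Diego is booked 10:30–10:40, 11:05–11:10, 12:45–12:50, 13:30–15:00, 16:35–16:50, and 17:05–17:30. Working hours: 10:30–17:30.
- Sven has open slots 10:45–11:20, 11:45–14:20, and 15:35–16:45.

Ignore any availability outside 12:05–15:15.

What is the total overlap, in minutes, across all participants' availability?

15 minutes

Diego free within 10:30–17:30: 10:40–11:05, 11:10–12:45, 12:50–13:30, 15:00–16:35, 16:50–17:05.
Viktor ∩ Yusuf: 10:50–11:25, 12:10–12:25, 16:20–17:30.
Viktor ∩ Yusuf ∩ Diego: 10:50–11:05, 11:10–11:25, 12:10–12:25, 16:20–16:35, 16:50–17:05.
Viktor ∩ Yusuf ∩ Diego ∩ Sven: 10:50–11:05, 11:10–11:20, 12:10–12:25, 16:20–16:35.
Restricted to 12:05–15:15: 12:10–12:25.
Total common minutes: 15.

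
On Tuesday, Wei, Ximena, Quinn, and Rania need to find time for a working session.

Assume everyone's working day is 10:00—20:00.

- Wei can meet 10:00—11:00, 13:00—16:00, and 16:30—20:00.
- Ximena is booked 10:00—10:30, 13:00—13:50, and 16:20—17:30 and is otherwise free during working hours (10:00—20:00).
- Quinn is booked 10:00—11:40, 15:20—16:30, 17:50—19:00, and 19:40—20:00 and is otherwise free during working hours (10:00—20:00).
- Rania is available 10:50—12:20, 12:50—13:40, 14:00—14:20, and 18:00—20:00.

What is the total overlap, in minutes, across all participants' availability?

Ximena free within 10:00–20:00: 10:30–13:00, 13:50–16:20, 17:30–20:00.
Quinn free within 10:00–20:00: 11:40–15:20, 16:30–17:50, 19:00–19:40.
Wei ∩ Ximena: 10:30–11:00, 13:50–16:00, 17:30–20:00.
Wei ∩ Ximena ∩ Quinn: 13:50–15:20, 17:30–17:50, 19:00–19:40.
Wei ∩ Ximena ∩ Quinn ∩ Rania: 14:00–14:20, 19:00–19:40.
Total common minutes: 20 + 40 = 60.

60 minutes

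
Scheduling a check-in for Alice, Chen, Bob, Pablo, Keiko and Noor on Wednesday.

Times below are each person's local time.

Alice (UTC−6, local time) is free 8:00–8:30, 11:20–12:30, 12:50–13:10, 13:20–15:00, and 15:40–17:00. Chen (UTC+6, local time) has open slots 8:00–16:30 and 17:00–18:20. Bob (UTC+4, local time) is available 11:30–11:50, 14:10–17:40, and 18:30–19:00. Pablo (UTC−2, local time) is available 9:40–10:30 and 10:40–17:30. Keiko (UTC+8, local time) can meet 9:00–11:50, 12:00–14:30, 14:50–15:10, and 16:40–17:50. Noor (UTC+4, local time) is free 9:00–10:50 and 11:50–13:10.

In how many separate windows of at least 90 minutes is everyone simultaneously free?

Alice → UTC: 14:00–14:30, 17:20–18:30, 18:50–19:10, 19:20–21:00, 21:40–23:00.
Chen → UTC: 02:00–10:30, 11:00–12:20.
Bob → UTC: 07:30–07:50, 10:10–13:40, 14:30–15:00.
Pablo → UTC: 11:40–12:30, 12:40–19:30.
Keiko → UTC: 01:00–03:50, 04:00–06:30, 06:50–07:10, 08:40–09:50.
Noor → UTC: 05:00–06:50, 07:50–09:10.
Alice ∩ Chen: (none).
Alice ∩ Chen ∩ Bob: (none).
Alice ∩ Chen ∩ Bob ∩ Pablo: (none).
Alice ∩ Chen ∩ Bob ∩ Pablo ∩ Keiko: (none).
Alice ∩ Chen ∩ Bob ∩ Pablo ∩ Keiko ∩ Noor: (none).
Windows ≥ 90 min: (none).
That's 0 windows.

0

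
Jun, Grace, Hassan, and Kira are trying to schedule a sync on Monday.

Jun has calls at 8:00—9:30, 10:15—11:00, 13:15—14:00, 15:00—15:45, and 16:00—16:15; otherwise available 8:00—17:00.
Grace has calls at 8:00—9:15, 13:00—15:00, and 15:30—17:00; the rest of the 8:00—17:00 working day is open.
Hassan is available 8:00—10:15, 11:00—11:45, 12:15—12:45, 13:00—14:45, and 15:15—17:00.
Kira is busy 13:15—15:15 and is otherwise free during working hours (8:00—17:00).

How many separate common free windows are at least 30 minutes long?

3

Jun free within 08:00–17:00: 09:30–10:15, 11:00–13:15, 14:00–15:00, 15:45–16:00, 16:15–17:00.
Grace free within 08:00–17:00: 09:15–13:00, 15:00–15:30.
Kira free within 08:00–17:00: 08:00–13:15, 15:15–17:00.
Jun ∩ Grace: 09:30–10:15, 11:00–13:00.
Jun ∩ Grace ∩ Hassan: 09:30–10:15, 11:00–11:45, 12:15–12:45.
Jun ∩ Grace ∩ Hassan ∩ Kira: 09:30–10:15, 11:00–11:45, 12:15–12:45.
Windows ≥ 30 min: 09:30–10:15, 11:00–11:45, 12:15–12:45.
That's 3 windows.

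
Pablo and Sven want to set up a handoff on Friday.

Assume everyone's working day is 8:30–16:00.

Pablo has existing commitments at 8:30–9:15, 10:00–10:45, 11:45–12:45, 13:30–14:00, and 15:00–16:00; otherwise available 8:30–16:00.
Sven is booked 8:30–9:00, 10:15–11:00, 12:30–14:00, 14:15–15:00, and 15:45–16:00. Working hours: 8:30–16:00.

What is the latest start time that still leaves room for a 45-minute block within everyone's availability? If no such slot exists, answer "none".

Pablo free within 08:30–16:00: 09:15–10:00, 10:45–11:45, 12:45–13:30, 14:00–15:00.
Sven free within 08:30–16:00: 09:00–10:15, 11:00–12:30, 14:00–14:15, 15:00–15:45.
Pablo ∩ Sven: 09:15–10:00, 11:00–11:45, 14:00–14:15.
Windows ≥ 45 min: 09:15–10:00, 11:00–11:45.
Latest start in the last window 11:00–11:45 is 11:45 − 45 min = 11:00.

11:00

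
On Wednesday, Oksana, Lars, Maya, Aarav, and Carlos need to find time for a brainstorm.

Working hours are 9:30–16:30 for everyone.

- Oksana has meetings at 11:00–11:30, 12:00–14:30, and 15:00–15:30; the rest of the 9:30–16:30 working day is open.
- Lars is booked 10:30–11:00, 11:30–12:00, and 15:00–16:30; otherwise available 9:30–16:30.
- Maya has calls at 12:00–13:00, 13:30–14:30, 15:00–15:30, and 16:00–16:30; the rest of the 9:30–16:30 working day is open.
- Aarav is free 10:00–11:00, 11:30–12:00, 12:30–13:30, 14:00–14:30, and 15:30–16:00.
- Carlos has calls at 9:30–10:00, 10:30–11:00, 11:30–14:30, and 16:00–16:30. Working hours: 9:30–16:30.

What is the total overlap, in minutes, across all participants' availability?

Oksana free within 09:30–16:30: 09:30–11:00, 11:30–12:00, 14:30–15:00, 15:30–16:30.
Lars free within 09:30–16:30: 09:30–10:30, 11:00–11:30, 12:00–15:00.
Maya free within 09:30–16:30: 09:30–12:00, 13:00–13:30, 14:30–15:00, 15:30–16:00.
Carlos free within 09:30–16:30: 10:00–10:30, 11:00–11:30, 14:30–16:00.
Oksana ∩ Lars: 09:30–10:30, 14:30–15:00.
Oksana ∩ Lars ∩ Maya: 09:30–10:30, 14:30–15:00.
Oksana ∩ Lars ∩ Maya ∩ Aarav: 10:00–10:30.
Oksana ∩ Lars ∩ Maya ∩ Aarav ∩ Carlos: 10:00–10:30.
Total common minutes: 30.

30 minutes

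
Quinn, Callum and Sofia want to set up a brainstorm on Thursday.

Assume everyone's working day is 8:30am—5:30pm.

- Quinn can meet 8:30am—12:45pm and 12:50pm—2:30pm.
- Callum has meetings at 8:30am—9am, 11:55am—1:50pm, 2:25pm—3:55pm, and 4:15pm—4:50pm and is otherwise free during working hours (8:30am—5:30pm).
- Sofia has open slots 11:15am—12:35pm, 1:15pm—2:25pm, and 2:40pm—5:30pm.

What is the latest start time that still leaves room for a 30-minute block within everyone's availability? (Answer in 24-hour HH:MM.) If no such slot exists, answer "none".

13:55

Callum free within 08:30–17:30: 09:00–11:55, 13:50–14:25, 15:55–16:15, 16:50–17:30.
Quinn ∩ Callum: 09:00–11:55, 13:50–14:25.
Quinn ∩ Callum ∩ Sofia: 11:15–11:55, 13:50–14:25.
Windows ≥ 30 min: 11:15–11:55, 13:50–14:25.
Latest start in the last window 13:50–14:25 is 14:25 − 30 min = 13:55.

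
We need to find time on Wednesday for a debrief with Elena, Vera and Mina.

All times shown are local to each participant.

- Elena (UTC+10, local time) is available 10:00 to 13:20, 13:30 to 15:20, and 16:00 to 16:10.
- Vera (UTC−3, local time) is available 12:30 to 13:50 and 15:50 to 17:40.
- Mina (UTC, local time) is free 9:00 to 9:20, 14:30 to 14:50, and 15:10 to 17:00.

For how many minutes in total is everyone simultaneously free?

Elena → UTC: 00:00–03:20, 03:30–05:20, 06:00–06:10.
Vera → UTC: 15:30–16:50, 18:50–20:40.
Mina → UTC: 09:00–09:20, 14:30–14:50, 15:10–17:00.
Elena ∩ Vera: (none).
Elena ∩ Vera ∩ Mina: (none).
Total common minutes: 0.

0 minutes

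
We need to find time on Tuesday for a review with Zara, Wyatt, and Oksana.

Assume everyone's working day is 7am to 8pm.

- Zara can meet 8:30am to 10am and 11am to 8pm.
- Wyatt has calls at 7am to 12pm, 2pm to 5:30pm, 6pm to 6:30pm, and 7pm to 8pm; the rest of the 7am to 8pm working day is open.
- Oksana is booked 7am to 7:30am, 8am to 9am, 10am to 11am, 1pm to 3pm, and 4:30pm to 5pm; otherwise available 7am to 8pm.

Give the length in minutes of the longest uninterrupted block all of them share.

Wyatt free within 07:00–20:00: 12:00–14:00, 17:30–18:00, 18:30–19:00.
Oksana free within 07:00–20:00: 07:30–08:00, 09:00–10:00, 11:00–13:00, 15:00–16:30, 17:00–20:00.
Zara ∩ Wyatt: 12:00–14:00, 17:30–18:00, 18:30–19:00.
Zara ∩ Wyatt ∩ Oksana: 12:00–13:00, 17:30–18:00, 18:30–19:00.
Common window lengths: 60, 30, 30 min; longest is 60.

60 minutes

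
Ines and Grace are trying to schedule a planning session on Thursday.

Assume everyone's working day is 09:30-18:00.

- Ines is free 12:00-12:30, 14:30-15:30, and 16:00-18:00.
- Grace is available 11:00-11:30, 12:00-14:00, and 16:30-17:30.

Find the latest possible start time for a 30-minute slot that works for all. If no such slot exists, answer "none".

17:00

Ines ∩ Grace: 12:00–12:30, 16:30–17:30.
Windows ≥ 30 min: 12:00–12:30, 16:30–17:30.
Latest start in the last window 16:30–17:30 is 17:30 − 30 min = 17:00.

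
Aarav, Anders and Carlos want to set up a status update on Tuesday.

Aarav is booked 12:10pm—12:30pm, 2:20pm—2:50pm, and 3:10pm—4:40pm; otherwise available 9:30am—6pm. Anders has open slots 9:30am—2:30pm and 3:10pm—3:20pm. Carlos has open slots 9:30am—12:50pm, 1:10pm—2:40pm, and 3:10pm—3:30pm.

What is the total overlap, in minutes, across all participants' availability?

Aarav free within 09:30–18:00: 09:30–12:10, 12:30–14:20, 14:50–15:10, 16:40–18:00.
Aarav ∩ Anders: 09:30–12:10, 12:30–14:20.
Aarav ∩ Anders ∩ Carlos: 09:30–12:10, 12:30–12:50, 13:10–14:20.
Total common minutes: 160 + 20 + 70 = 250.

250 minutes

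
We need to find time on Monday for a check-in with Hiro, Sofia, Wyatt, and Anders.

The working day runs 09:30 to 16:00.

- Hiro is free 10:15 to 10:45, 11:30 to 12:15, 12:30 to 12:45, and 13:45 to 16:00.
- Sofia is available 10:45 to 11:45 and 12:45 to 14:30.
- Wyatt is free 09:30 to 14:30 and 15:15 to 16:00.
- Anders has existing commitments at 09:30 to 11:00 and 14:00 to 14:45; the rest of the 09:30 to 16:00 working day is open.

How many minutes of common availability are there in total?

30 minutes

Anders free within 09:30–16:00: 11:00–14:00, 14:45–16:00.
Hiro ∩ Sofia: 11:30–11:45, 13:45–14:30.
Hiro ∩ Sofia ∩ Wyatt: 11:30–11:45, 13:45–14:30.
Hiro ∩ Sofia ∩ Wyatt ∩ Anders: 11:30–11:45, 13:45–14:00.
Total common minutes: 15 + 15 = 30.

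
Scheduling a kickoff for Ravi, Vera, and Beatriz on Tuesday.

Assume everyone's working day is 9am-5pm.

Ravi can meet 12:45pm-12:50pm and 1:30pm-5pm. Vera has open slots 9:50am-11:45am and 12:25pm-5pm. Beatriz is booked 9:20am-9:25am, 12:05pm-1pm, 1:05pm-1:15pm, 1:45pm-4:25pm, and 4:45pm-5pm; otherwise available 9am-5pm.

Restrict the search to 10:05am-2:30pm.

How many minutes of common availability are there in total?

15 minutes

Beatriz free within 09:00–17:00: 09:00–09:20, 09:25–12:05, 13:00–13:05, 13:15–13:45, 16:25–16:45.
Ravi ∩ Vera: 12:45–12:50, 13:30–17:00.
Ravi ∩ Vera ∩ Beatriz: 13:30–13:45, 16:25–16:45.
Restricted to 10:05–14:30: 13:30–13:45.
Total common minutes: 15.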